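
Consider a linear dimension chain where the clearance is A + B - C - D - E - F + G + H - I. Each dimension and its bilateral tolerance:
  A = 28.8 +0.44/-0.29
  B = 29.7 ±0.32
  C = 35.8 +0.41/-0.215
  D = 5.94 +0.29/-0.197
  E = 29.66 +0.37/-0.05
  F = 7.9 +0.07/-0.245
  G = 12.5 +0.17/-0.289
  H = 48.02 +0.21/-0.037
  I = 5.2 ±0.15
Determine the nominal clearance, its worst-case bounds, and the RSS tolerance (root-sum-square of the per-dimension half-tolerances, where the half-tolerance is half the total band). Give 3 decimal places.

nominal=34.520 wc=[32.294,36.517] rss=0.743

Stack each dimension's contribution:
  +A: nom +28.800 → Σnom=28.800; wc +0.440/-0.290 → slack +0.440/-0.290; half-tol=0.365, Σhalf²=0.133225
  +B: nom +29.700 → Σnom=58.500; wc +0.320/-0.320 → slack +0.760/-0.610; half-tol=0.320, Σhalf²=0.235625
  -C: nom -35.800 → Σnom=22.700; wc +0.215/-0.410 → slack +0.975/-1.020; half-tol=0.312, Σhalf²=0.333281
  -D: nom -5.940 → Σnom=16.760; wc +0.197/-0.290 → slack +1.172/-1.310; half-tol=0.243, Σhalf²=0.392573
  -E: nom -29.660 → Σnom=-12.900; wc +0.050/-0.370 → slack +1.222/-1.680; half-tol=0.210, Σhalf²=0.436673
  -F: nom -7.900 → Σnom=-20.800; wc +0.245/-0.070 → slack +1.467/-1.750; half-tol=0.158, Σhalf²=0.461480
  +G: nom +12.500 → Σnom=-8.300; wc +0.170/-0.289 → slack +1.637/-2.039; half-tol=0.229, Σhalf²=0.514150
  +H: nom +48.020 → Σnom=39.720; wc +0.210/-0.037 → slack +1.847/-2.076; half-tol=0.123, Σhalf²=0.529402
  -I: nom -5.200 → Σnom=34.520; wc +0.150/-0.150 → slack +1.997/-2.226; half-tol=0.150, Σhalf²=0.551902
Nominal = 34.520. Worst-case = [34.520 - 2.226, 34.520 + 1.997] = [32.294, 36.517]. RSS = √0.551902 = 0.743.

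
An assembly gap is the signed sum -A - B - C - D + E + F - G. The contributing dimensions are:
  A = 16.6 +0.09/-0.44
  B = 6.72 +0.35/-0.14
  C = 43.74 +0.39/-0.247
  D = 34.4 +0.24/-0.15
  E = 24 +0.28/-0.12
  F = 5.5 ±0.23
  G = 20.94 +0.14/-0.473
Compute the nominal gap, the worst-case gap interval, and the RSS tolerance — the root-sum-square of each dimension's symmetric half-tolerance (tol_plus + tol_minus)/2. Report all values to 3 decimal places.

Stack each dimension's contribution:
  -A: nom -16.600 → Σnom=-16.600; wc +0.440/-0.090 → slack +0.440/-0.090; half-tol=0.265, Σhalf²=0.070225
  -B: nom -6.720 → Σnom=-23.320; wc +0.140/-0.350 → slack +0.580/-0.440; half-tol=0.245, Σhalf²=0.130250
  -C: nom -43.740 → Σnom=-67.060; wc +0.247/-0.390 → slack +0.827/-0.830; half-tol=0.319, Σhalf²=0.231692
  -D: nom -34.400 → Σnom=-101.460; wc +0.150/-0.240 → slack +0.977/-1.070; half-tol=0.195, Σhalf²=0.269717
  +E: nom +24.000 → Σnom=-77.460; wc +0.280/-0.120 → slack +1.257/-1.190; half-tol=0.200, Σhalf²=0.309717
  +F: nom +5.500 → Σnom=-71.960; wc +0.230/-0.230 → slack +1.487/-1.420; half-tol=0.230, Σhalf²=0.362617
  -G: nom -20.940 → Σnom=-92.900; wc +0.473/-0.140 → slack +1.960/-1.560; half-tol=0.306, Σhalf²=0.456560
Nominal = -92.900. Worst-case = [-92.900 - 1.560, -92.900 + 1.960] = [-94.460, -90.940]. RSS = √0.456560 = 0.676.

nominal=-92.900 wc=[-94.460,-90.940] rss=0.676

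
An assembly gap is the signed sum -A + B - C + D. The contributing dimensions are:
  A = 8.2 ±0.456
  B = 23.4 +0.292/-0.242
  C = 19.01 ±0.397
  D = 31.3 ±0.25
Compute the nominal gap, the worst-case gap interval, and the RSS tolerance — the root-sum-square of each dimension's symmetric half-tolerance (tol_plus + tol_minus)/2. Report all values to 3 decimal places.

Stack each dimension's contribution:
  -A: nom -8.200 → Σnom=-8.200; wc +0.456/-0.456 → slack +0.456/-0.456; half-tol=0.456, Σhalf²=0.207936
  +B: nom +23.400 → Σnom=15.200; wc +0.292/-0.242 → slack +0.748/-0.698; half-tol=0.267, Σhalf²=0.279225
  -C: nom -19.010 → Σnom=-3.810; wc +0.397/-0.397 → slack +1.145/-1.095; half-tol=0.397, Σhalf²=0.436834
  +D: nom +31.300 → Σnom=27.490; wc +0.250/-0.250 → slack +1.395/-1.345; half-tol=0.250, Σhalf²=0.499334
Nominal = 27.490. Worst-case = [27.490 - 1.345, 27.490 + 1.395] = [26.145, 28.885]. RSS = √0.499334 = 0.707.

nominal=27.490 wc=[26.145,28.885] rss=0.707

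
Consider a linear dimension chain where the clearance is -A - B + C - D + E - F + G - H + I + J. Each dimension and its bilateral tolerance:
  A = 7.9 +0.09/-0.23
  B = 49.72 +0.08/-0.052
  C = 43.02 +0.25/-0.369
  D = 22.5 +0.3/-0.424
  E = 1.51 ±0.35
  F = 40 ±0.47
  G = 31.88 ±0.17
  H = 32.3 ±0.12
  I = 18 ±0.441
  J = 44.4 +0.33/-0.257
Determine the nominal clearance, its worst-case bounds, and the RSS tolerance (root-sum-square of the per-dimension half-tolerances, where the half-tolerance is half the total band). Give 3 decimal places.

nominal=-13.610 wc=[-16.257,-10.773] rss=0.961

Stack each dimension's contribution:
  -A: nom -7.900 → Σnom=-7.900; wc +0.230/-0.090 → slack +0.230/-0.090; half-tol=0.160, Σhalf²=0.025600
  -B: nom -49.720 → Σnom=-57.620; wc +0.052/-0.080 → slack +0.282/-0.170; half-tol=0.066, Σhalf²=0.029956
  +C: nom +43.020 → Σnom=-14.600; wc +0.250/-0.369 → slack +0.532/-0.539; half-tol=0.309, Σhalf²=0.125746
  -D: nom -22.500 → Σnom=-37.100; wc +0.424/-0.300 → slack +0.956/-0.839; half-tol=0.362, Σhalf²=0.256790
  +E: nom +1.510 → Σnom=-35.590; wc +0.350/-0.350 → slack +1.306/-1.189; half-tol=0.350, Σhalf²=0.379290
  -F: nom -40.000 → Σnom=-75.590; wc +0.470/-0.470 → slack +1.776/-1.659; half-tol=0.470, Σhalf²=0.600190
  +G: nom +31.880 → Σnom=-43.710; wc +0.170/-0.170 → slack +1.946/-1.829; half-tol=0.170, Σhalf²=0.629090
  -H: nom -32.300 → Σnom=-76.010; wc +0.120/-0.120 → slack +2.066/-1.949; half-tol=0.120, Σhalf²=0.643490
  +I: nom +18.000 → Σnom=-58.010; wc +0.441/-0.441 → slack +2.507/-2.390; half-tol=0.441, Σhalf²=0.837971
  +J: nom +44.400 → Σnom=-13.610; wc +0.330/-0.257 → slack +2.837/-2.647; half-tol=0.293, Σhalf²=0.924114
Nominal = -13.610. Worst-case = [-13.610 - 2.647, -13.610 + 2.837] = [-16.257, -10.773]. RSS = √0.924114 = 0.961.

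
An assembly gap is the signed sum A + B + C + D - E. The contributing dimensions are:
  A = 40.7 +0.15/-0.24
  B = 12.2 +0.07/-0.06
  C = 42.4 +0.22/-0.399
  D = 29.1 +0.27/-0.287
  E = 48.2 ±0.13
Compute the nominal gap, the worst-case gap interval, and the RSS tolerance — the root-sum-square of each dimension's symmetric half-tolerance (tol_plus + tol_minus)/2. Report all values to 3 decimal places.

Stack each dimension's contribution:
  +A: nom +40.700 → Σnom=40.700; wc +0.150/-0.240 → slack +0.150/-0.240; half-tol=0.195, Σhalf²=0.038025
  +B: nom +12.200 → Σnom=52.900; wc +0.070/-0.060 → slack +0.220/-0.300; half-tol=0.065, Σhalf²=0.042250
  +C: nom +42.400 → Σnom=95.300; wc +0.220/-0.399 → slack +0.440/-0.699; half-tol=0.309, Σhalf²=0.138040
  +D: nom +29.100 → Σnom=124.400; wc +0.270/-0.287 → slack +0.710/-0.986; half-tol=0.278, Σhalf²=0.215602
  -E: nom -48.200 → Σnom=76.200; wc +0.130/-0.130 → slack +0.840/-1.116; half-tol=0.130, Σhalf²=0.232502
Nominal = 76.200. Worst-case = [76.200 - 1.116, 76.200 + 0.840] = [75.084, 77.040]. RSS = √0.232502 = 0.482.

nominal=76.200 wc=[75.084,77.040] rss=0.482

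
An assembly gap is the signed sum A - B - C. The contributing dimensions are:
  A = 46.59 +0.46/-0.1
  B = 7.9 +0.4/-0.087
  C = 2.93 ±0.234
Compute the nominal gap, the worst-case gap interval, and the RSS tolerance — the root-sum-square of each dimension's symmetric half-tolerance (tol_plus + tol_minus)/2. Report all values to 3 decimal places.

Stack each dimension's contribution:
  +A: nom +46.590 → Σnom=46.590; wc +0.460/-0.100 → slack +0.460/-0.100; half-tol=0.280, Σhalf²=0.078400
  -B: nom -7.900 → Σnom=38.690; wc +0.087/-0.400 → slack +0.547/-0.500; half-tol=0.243, Σhalf²=0.137692
  -C: nom -2.930 → Σnom=35.760; wc +0.234/-0.234 → slack +0.781/-0.734; half-tol=0.234, Σhalf²=0.192448
Nominal = 35.760. Worst-case = [35.760 - 0.734, 35.760 + 0.781] = [35.026, 36.541]. RSS = √0.192448 = 0.439.

nominal=35.760 wc=[35.026,36.541] rss=0.439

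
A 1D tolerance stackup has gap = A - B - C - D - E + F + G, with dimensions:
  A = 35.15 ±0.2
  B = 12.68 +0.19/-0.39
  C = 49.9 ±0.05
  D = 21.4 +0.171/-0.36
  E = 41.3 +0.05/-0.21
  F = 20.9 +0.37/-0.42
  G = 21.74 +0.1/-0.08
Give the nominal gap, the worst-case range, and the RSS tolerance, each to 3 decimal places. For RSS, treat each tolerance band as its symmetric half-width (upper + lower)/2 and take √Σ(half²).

nominal=-47.490 wc=[-48.651,-45.810] rss=0.615

Stack each dimension's contribution:
  +A: nom +35.150 → Σnom=35.150; wc +0.200/-0.200 → slack +0.200/-0.200; half-tol=0.200, Σhalf²=0.040000
  -B: nom -12.680 → Σnom=22.470; wc +0.390/-0.190 → slack +0.590/-0.390; half-tol=0.290, Σhalf²=0.124100
  -C: nom -49.900 → Σnom=-27.430; wc +0.050/-0.050 → slack +0.640/-0.440; half-tol=0.050, Σhalf²=0.126600
  -D: nom -21.400 → Σnom=-48.830; wc +0.360/-0.171 → slack +1.000/-0.611; half-tol=0.266, Σhalf²=0.197090
  -E: nom -41.300 → Σnom=-90.130; wc +0.210/-0.050 → slack +1.210/-0.661; half-tol=0.130, Σhalf²=0.213990
  +F: nom +20.900 → Σnom=-69.230; wc +0.370/-0.420 → slack +1.580/-1.081; half-tol=0.395, Σhalf²=0.370015
  +G: nom +21.740 → Σnom=-47.490; wc +0.100/-0.080 → slack +1.680/-1.161; half-tol=0.090, Σhalf²=0.378115
Nominal = -47.490. Worst-case = [-47.490 - 1.161, -47.490 + 1.680] = [-48.651, -45.810]. RSS = √0.378115 = 0.615.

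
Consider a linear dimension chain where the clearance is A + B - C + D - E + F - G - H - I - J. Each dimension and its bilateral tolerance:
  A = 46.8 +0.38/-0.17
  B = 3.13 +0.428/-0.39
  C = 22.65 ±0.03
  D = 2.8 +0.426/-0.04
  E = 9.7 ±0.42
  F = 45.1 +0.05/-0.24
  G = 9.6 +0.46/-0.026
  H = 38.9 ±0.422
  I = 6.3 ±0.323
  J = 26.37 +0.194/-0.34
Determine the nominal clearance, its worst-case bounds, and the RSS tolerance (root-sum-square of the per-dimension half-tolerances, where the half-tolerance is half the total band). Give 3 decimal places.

nominal=-15.690 wc=[-18.379,-12.845] rss=0.953

Stack each dimension's contribution:
  +A: nom +46.800 → Σnom=46.800; wc +0.380/-0.170 → slack +0.380/-0.170; half-tol=0.275, Σhalf²=0.075625
  +B: nom +3.130 → Σnom=49.930; wc +0.428/-0.390 → slack +0.808/-0.560; half-tol=0.409, Σhalf²=0.242906
  -C: nom -22.650 → Σnom=27.280; wc +0.030/-0.030 → slack +0.838/-0.590; half-tol=0.030, Σhalf²=0.243806
  +D: nom +2.800 → Σnom=30.080; wc +0.426/-0.040 → slack +1.264/-0.630; half-tol=0.233, Σhalf²=0.298095
  -E: nom -9.700 → Σnom=20.380; wc +0.420/-0.420 → slack +1.684/-1.050; half-tol=0.420, Σhalf²=0.474495
  +F: nom +45.100 → Σnom=65.480; wc +0.050/-0.240 → slack +1.734/-1.290; half-tol=0.145, Σhalf²=0.495520
  -G: nom -9.600 → Σnom=55.880; wc +0.026/-0.460 → slack +1.760/-1.750; half-tol=0.243, Σhalf²=0.554569
  -H: nom -38.900 → Σnom=16.980; wc +0.422/-0.422 → slack +2.182/-2.172; half-tol=0.422, Σhalf²=0.732653
  -I: nom -6.300 → Σnom=10.680; wc +0.323/-0.323 → slack +2.505/-2.495; half-tol=0.323, Σhalf²=0.836982
  -J: nom -26.370 → Σnom=-15.690; wc +0.340/-0.194 → slack +2.845/-2.689; half-tol=0.267, Σhalf²=0.908271
Nominal = -15.690. Worst-case = [-15.690 - 2.689, -15.690 + 2.845] = [-18.379, -12.845]. RSS = √0.908271 = 0.953.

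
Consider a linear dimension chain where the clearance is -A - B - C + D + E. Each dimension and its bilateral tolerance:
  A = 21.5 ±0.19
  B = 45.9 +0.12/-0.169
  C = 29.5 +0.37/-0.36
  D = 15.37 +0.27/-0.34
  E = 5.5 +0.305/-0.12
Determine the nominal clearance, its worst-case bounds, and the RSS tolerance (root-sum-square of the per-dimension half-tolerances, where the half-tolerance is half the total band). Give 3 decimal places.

nominal=-76.030 wc=[-77.170,-74.736] rss=0.573

Stack each dimension's contribution:
  -A: nom -21.500 → Σnom=-21.500; wc +0.190/-0.190 → slack +0.190/-0.190; half-tol=0.190, Σhalf²=0.036100
  -B: nom -45.900 → Σnom=-67.400; wc +0.169/-0.120 → slack +0.359/-0.310; half-tol=0.145, Σhalf²=0.056980
  -C: nom -29.500 → Σnom=-96.900; wc +0.360/-0.370 → slack +0.719/-0.680; half-tol=0.365, Σhalf²=0.190205
  +D: nom +15.370 → Σnom=-81.530; wc +0.270/-0.340 → slack +0.989/-1.020; half-tol=0.305, Σhalf²=0.283230
  +E: nom +5.500 → Σnom=-76.030; wc +0.305/-0.120 → slack +1.294/-1.140; half-tol=0.212, Σhalf²=0.328387
Nominal = -76.030. Worst-case = [-76.030 - 1.140, -76.030 + 1.294] = [-77.170, -74.736]. RSS = √0.328387 = 0.573.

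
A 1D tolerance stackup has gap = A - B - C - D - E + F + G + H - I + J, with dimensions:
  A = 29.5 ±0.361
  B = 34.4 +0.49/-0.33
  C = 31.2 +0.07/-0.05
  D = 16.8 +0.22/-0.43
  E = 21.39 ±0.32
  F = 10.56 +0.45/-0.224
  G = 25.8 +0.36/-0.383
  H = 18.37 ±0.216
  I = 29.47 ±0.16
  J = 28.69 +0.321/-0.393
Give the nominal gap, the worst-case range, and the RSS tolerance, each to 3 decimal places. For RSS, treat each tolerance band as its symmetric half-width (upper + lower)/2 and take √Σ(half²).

nominal=-20.340 wc=[-23.177,-17.342] rss=0.980

Stack each dimension's contribution:
  +A: nom +29.500 → Σnom=29.500; wc +0.361/-0.361 → slack +0.361/-0.361; half-tol=0.361, Σhalf²=0.130321
  -B: nom -34.400 → Σnom=-4.900; wc +0.330/-0.490 → slack +0.691/-0.851; half-tol=0.410, Σhalf²=0.298421
  -C: nom -31.200 → Σnom=-36.100; wc +0.050/-0.070 → slack +0.741/-0.921; half-tol=0.060, Σhalf²=0.302021
  -D: nom -16.800 → Σnom=-52.900; wc +0.430/-0.220 → slack +1.171/-1.141; half-tol=0.325, Σhalf²=0.407646
  -E: nom -21.390 → Σnom=-74.290; wc +0.320/-0.320 → slack +1.491/-1.461; half-tol=0.320, Σhalf²=0.510046
  +F: nom +10.560 → Σnom=-63.730; wc +0.450/-0.224 → slack +1.941/-1.685; half-tol=0.337, Σhalf²=0.623615
  +G: nom +25.800 → Σnom=-37.930; wc +0.360/-0.383 → slack +2.301/-2.068; half-tol=0.371, Σhalf²=0.761627
  +H: nom +18.370 → Σnom=-19.560; wc +0.216/-0.216 → slack +2.517/-2.284; half-tol=0.216, Σhalf²=0.808283
  -I: nom -29.470 → Σnom=-49.030; wc +0.160/-0.160 → slack +2.677/-2.444; half-tol=0.160, Σhalf²=0.833883
  +J: nom +28.690 → Σnom=-20.340; wc +0.321/-0.393 → slack +2.998/-2.837; half-tol=0.357, Σhalf²=0.961332
Nominal = -20.340. Worst-case = [-20.340 - 2.837, -20.340 + 2.998] = [-23.177, -17.342]. RSS = √0.961332 = 0.980.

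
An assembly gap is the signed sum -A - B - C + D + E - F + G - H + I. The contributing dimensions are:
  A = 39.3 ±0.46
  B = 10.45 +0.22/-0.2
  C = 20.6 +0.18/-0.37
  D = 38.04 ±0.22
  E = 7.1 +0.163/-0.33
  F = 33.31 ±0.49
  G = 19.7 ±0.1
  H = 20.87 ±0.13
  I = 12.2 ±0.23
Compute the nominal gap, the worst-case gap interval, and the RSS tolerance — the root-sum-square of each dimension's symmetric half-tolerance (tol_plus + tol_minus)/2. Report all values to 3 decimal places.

nominal=-47.490 wc=[-49.850,-45.127] rss=0.872

Stack each dimension's contribution:
  -A: nom -39.300 → Σnom=-39.300; wc +0.460/-0.460 → slack +0.460/-0.460; half-tol=0.460, Σhalf²=0.211600
  -B: nom -10.450 → Σnom=-49.750; wc +0.200/-0.220 → slack +0.660/-0.680; half-tol=0.210, Σhalf²=0.255700
  -C: nom -20.600 → Σnom=-70.350; wc +0.370/-0.180 → slack +1.030/-0.860; half-tol=0.275, Σhalf²=0.331325
  +D: nom +38.040 → Σnom=-32.310; wc +0.220/-0.220 → slack +1.250/-1.080; half-tol=0.220, Σhalf²=0.379725
  +E: nom +7.100 → Σnom=-25.210; wc +0.163/-0.330 → slack +1.413/-1.410; half-tol=0.246, Σhalf²=0.440487
  -F: nom -33.310 → Σnom=-58.520; wc +0.490/-0.490 → slack +1.903/-1.900; half-tol=0.490, Σhalf²=0.680587
  +G: nom +19.700 → Σnom=-38.820; wc +0.100/-0.100 → slack +2.003/-2.000; half-tol=0.100, Σhalf²=0.690587
  -H: nom -20.870 → Σnom=-59.690; wc +0.130/-0.130 → slack +2.133/-2.130; half-tol=0.130, Σhalf²=0.707487
  +I: nom +12.200 → Σnom=-47.490; wc +0.230/-0.230 → slack +2.363/-2.360; half-tol=0.230, Σhalf²=0.760387
Nominal = -47.490. Worst-case = [-47.490 - 2.360, -47.490 + 2.363] = [-49.850, -45.127]. RSS = √0.760387 = 0.872.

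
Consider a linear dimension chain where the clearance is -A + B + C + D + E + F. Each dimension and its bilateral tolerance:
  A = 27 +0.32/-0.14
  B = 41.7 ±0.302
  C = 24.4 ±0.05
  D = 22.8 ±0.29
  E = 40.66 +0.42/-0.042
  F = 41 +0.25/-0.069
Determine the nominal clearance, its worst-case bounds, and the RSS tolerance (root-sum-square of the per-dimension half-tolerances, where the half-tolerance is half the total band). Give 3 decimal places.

nominal=143.560 wc=[142.487,145.012] rss=0.556

Stack each dimension's contribution:
  -A: nom -27.000 → Σnom=-27.000; wc +0.140/-0.320 → slack +0.140/-0.320; half-tol=0.230, Σhalf²=0.052900
  +B: nom +41.700 → Σnom=14.700; wc +0.302/-0.302 → slack +0.442/-0.622; half-tol=0.302, Σhalf²=0.144104
  +C: nom +24.400 → Σnom=39.100; wc +0.050/-0.050 → slack +0.492/-0.672; half-tol=0.050, Σhalf²=0.146604
  +D: nom +22.800 → Σnom=61.900; wc +0.290/-0.290 → slack +0.782/-0.962; half-tol=0.290, Σhalf²=0.230704
  +E: nom +40.660 → Σnom=102.560; wc +0.420/-0.042 → slack +1.202/-1.004; half-tol=0.231, Σhalf²=0.284065
  +F: nom +41.000 → Σnom=143.560; wc +0.250/-0.069 → slack +1.452/-1.073; half-tol=0.160, Σhalf²=0.309505
Nominal = 143.560. Worst-case = [143.560 - 1.073, 143.560 + 1.452] = [142.487, 145.012]. RSS = √0.309505 = 0.556.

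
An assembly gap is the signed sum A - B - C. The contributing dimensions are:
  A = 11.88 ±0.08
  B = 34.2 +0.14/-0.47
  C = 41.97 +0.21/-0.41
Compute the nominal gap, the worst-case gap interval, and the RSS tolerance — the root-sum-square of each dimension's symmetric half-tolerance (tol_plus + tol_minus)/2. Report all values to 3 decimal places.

nominal=-64.290 wc=[-64.720,-63.330] rss=0.442

Stack each dimension's contribution:
  +A: nom +11.880 → Σnom=11.880; wc +0.080/-0.080 → slack +0.080/-0.080; half-tol=0.080, Σhalf²=0.006400
  -B: nom -34.200 → Σnom=-22.320; wc +0.470/-0.140 → slack +0.550/-0.220; half-tol=0.305, Σhalf²=0.099425
  -C: nom -41.970 → Σnom=-64.290; wc +0.410/-0.210 → slack +0.960/-0.430; half-tol=0.310, Σhalf²=0.195525
Nominal = -64.290. Worst-case = [-64.290 - 0.430, -64.290 + 0.960] = [-64.720, -63.330]. RSS = √0.195525 = 0.442.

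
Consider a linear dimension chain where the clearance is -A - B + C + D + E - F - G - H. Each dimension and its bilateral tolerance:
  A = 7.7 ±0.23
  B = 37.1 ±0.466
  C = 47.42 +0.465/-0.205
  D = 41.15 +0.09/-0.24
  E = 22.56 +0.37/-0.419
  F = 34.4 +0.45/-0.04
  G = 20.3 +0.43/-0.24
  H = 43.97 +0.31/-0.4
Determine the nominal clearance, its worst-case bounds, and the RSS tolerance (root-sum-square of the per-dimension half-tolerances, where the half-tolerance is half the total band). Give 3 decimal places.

Stack each dimension's contribution:
  -A: nom -7.700 → Σnom=-7.700; wc +0.230/-0.230 → slack +0.230/-0.230; half-tol=0.230, Σhalf²=0.052900
  -B: nom -37.100 → Σnom=-44.800; wc +0.466/-0.466 → slack +0.696/-0.696; half-tol=0.466, Σhalf²=0.270056
  +C: nom +47.420 → Σnom=2.620; wc +0.465/-0.205 → slack +1.161/-0.901; half-tol=0.335, Σhalf²=0.382281
  +D: nom +41.150 → Σnom=43.770; wc +0.090/-0.240 → slack +1.251/-1.141; half-tol=0.165, Σhalf²=0.409506
  +E: nom +22.560 → Σnom=66.330; wc +0.370/-0.419 → slack +1.621/-1.560; half-tol=0.394, Σhalf²=0.565136
  -F: nom -34.400 → Σnom=31.930; wc +0.040/-0.450 → slack +1.661/-2.010; half-tol=0.245, Σhalf²=0.625161
  -G: nom -20.300 → Σnom=11.630; wc +0.240/-0.430 → slack +1.901/-2.440; half-tol=0.335, Σhalf²=0.737386
  -H: nom -43.970 → Σnom=-32.340; wc +0.400/-0.310 → slack +2.301/-2.750; half-tol=0.355, Σhalf²=0.863411
Nominal = -32.340. Worst-case = [-32.340 - 2.750, -32.340 + 2.301] = [-35.090, -30.039]. RSS = √0.863411 = 0.929.

nominal=-32.340 wc=[-35.090,-30.039] rss=0.929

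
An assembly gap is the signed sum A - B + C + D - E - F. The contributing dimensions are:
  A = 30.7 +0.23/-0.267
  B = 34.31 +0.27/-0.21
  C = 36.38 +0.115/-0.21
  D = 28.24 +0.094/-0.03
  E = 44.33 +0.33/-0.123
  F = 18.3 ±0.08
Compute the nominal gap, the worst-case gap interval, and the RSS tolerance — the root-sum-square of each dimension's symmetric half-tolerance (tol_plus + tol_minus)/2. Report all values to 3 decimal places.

nominal=-1.620 wc=[-2.807,-0.768] rss=0.455

Stack each dimension's contribution:
  +A: nom +30.700 → Σnom=30.700; wc +0.230/-0.267 → slack +0.230/-0.267; half-tol=0.248, Σhalf²=0.061752
  -B: nom -34.310 → Σnom=-3.610; wc +0.210/-0.270 → slack +0.440/-0.537; half-tol=0.240, Σhalf²=0.119352
  +C: nom +36.380 → Σnom=32.770; wc +0.115/-0.210 → slack +0.555/-0.747; half-tol=0.163, Σhalf²=0.145758
  +D: nom +28.240 → Σnom=61.010; wc +0.094/-0.030 → slack +0.649/-0.777; half-tol=0.062, Σhalf²=0.149602
  -E: nom -44.330 → Σnom=16.680; wc +0.123/-0.330 → slack +0.772/-1.107; half-tol=0.227, Σhalf²=0.200905
  -F: nom -18.300 → Σnom=-1.620; wc +0.080/-0.080 → slack +0.852/-1.187; half-tol=0.080, Σhalf²=0.207305
Nominal = -1.620. Worst-case = [-1.620 - 1.187, -1.620 + 0.852] = [-2.807, -0.768]. RSS = √0.207305 = 0.455.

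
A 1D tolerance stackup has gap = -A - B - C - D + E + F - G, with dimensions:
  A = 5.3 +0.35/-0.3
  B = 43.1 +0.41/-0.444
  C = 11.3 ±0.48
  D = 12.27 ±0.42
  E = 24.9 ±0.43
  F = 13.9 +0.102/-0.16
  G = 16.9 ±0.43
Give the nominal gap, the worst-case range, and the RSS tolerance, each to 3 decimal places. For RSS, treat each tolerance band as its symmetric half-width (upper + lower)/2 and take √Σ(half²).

Stack each dimension's contribution:
  -A: nom -5.300 → Σnom=-5.300; wc +0.300/-0.350 → slack +0.300/-0.350; half-tol=0.325, Σhalf²=0.105625
  -B: nom -43.100 → Σnom=-48.400; wc +0.444/-0.410 → slack +0.744/-0.760; half-tol=0.427, Σhalf²=0.287954
  -C: nom -11.300 → Σnom=-59.700; wc +0.480/-0.480 → slack +1.224/-1.240; half-tol=0.480, Σhalf²=0.518354
  -D: nom -12.270 → Σnom=-71.970; wc +0.420/-0.420 → slack +1.644/-1.660; half-tol=0.420, Σhalf²=0.694754
  +E: nom +24.900 → Σnom=-47.070; wc +0.430/-0.430 → slack +2.074/-2.090; half-tol=0.430, Σhalf²=0.879654
  +F: nom +13.900 → Σnom=-33.170; wc +0.102/-0.160 → slack +2.176/-2.250; half-tol=0.131, Σhalf²=0.896815
  -G: nom -16.900 → Σnom=-50.070; wc +0.430/-0.430 → slack +2.606/-2.680; half-tol=0.430, Σhalf²=1.081715
Nominal = -50.070. Worst-case = [-50.070 - 2.680, -50.070 + 2.606] = [-52.750, -47.464]. RSS = √1.081715 = 1.040.

nominal=-50.070 wc=[-52.750,-47.464] rss=1.040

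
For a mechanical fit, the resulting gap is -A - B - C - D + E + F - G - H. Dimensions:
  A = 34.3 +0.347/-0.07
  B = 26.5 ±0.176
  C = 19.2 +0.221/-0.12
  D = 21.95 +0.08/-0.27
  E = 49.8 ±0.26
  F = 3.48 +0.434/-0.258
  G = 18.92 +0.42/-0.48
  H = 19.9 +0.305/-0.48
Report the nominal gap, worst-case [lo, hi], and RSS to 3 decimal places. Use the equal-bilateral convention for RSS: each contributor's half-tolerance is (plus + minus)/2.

nominal=-87.490 wc=[-89.557,-85.200] rss=0.823

Stack each dimension's contribution:
  -A: nom -34.300 → Σnom=-34.300; wc +0.070/-0.347 → slack +0.070/-0.347; half-tol=0.208, Σhalf²=0.043472
  -B: nom -26.500 → Σnom=-60.800; wc +0.176/-0.176 → slack +0.246/-0.523; half-tol=0.176, Σhalf²=0.074448
  -C: nom -19.200 → Σnom=-80.000; wc +0.120/-0.221 → slack +0.366/-0.744; half-tol=0.170, Σhalf²=0.103518
  -D: nom -21.950 → Σnom=-101.950; wc +0.270/-0.080 → slack +0.636/-0.824; half-tol=0.175, Σhalf²=0.134143
  +E: nom +49.800 → Σnom=-52.150; wc +0.260/-0.260 → slack +0.896/-1.084; half-tol=0.260, Σhalf²=0.201744
  +F: nom +3.480 → Σnom=-48.670; wc +0.434/-0.258 → slack +1.330/-1.342; half-tol=0.346, Σhalf²=0.321460
  -G: nom -18.920 → Σnom=-67.590; wc +0.480/-0.420 → slack +1.810/-1.762; half-tol=0.450, Σhalf²=0.523959
  -H: nom -19.900 → Σnom=-87.490; wc +0.480/-0.305 → slack +2.290/-2.067; half-tol=0.392, Σhalf²=0.678016
Nominal = -87.490. Worst-case = [-87.490 - 2.067, -87.490 + 2.290] = [-89.557, -85.200]. RSS = √0.678016 = 0.823.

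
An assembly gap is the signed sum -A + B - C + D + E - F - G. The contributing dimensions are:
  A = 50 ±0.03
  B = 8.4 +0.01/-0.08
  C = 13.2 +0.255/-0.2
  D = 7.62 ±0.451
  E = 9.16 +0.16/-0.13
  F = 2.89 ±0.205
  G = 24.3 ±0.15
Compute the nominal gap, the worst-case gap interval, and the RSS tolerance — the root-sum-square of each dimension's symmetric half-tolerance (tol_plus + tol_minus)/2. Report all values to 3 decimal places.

Stack each dimension's contribution:
  -A: nom -50.000 → Σnom=-50.000; wc +0.030/-0.030 → slack +0.030/-0.030; half-tol=0.030, Σhalf²=0.000900
  +B: nom +8.400 → Σnom=-41.600; wc +0.010/-0.080 → slack +0.040/-0.110; half-tol=0.045, Σhalf²=0.002925
  -C: nom -13.200 → Σnom=-54.800; wc +0.200/-0.255 → slack +0.240/-0.365; half-tol=0.228, Σhalf²=0.054681
  +D: nom +7.620 → Σnom=-47.180; wc +0.451/-0.451 → slack +0.691/-0.816; half-tol=0.451, Σhalf²=0.258082
  +E: nom +9.160 → Σnom=-38.020; wc +0.160/-0.130 → slack +0.851/-0.946; half-tol=0.145, Σhalf²=0.279107
  -F: nom -2.890 → Σnom=-40.910; wc +0.205/-0.205 → slack +1.056/-1.151; half-tol=0.205, Σhalf²=0.321132
  -G: nom -24.300 → Σnom=-65.210; wc +0.150/-0.150 → slack +1.206/-1.301; half-tol=0.150, Σhalf²=0.343632
Nominal = -65.210. Worst-case = [-65.210 - 1.301, -65.210 + 1.206] = [-66.511, -64.004]. RSS = √0.343632 = 0.586.

nominal=-65.210 wc=[-66.511,-64.004] rss=0.586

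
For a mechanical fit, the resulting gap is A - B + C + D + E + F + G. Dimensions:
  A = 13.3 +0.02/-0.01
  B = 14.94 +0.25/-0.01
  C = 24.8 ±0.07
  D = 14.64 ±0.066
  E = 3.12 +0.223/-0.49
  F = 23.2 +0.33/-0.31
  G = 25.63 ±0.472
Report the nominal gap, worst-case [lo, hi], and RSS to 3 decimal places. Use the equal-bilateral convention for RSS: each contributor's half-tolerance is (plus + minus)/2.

nominal=89.750 wc=[88.082,90.941] rss=0.692

Stack each dimension's contribution:
  +A: nom +13.300 → Σnom=13.300; wc +0.020/-0.010 → slack +0.020/-0.010; half-tol=0.015, Σhalf²=0.000225
  -B: nom -14.940 → Σnom=-1.640; wc +0.010/-0.250 → slack +0.030/-0.260; half-tol=0.130, Σhalf²=0.017125
  +C: nom +24.800 → Σnom=23.160; wc +0.070/-0.070 → slack +0.100/-0.330; half-tol=0.070, Σhalf²=0.022025
  +D: nom +14.640 → Σnom=37.800; wc +0.066/-0.066 → slack +0.166/-0.396; half-tol=0.066, Σhalf²=0.026381
  +E: nom +3.120 → Σnom=40.920; wc +0.223/-0.490 → slack +0.389/-0.886; half-tol=0.356, Σhalf²=0.153473
  +F: nom +23.200 → Σnom=64.120; wc +0.330/-0.310 → slack +0.719/-1.196; half-tol=0.320, Σhalf²=0.255873
  +G: nom +25.630 → Σnom=89.750; wc +0.472/-0.472 → slack +1.191/-1.668; half-tol=0.472, Σhalf²=0.478657
Nominal = 89.750. Worst-case = [89.750 - 1.668, 89.750 + 1.191] = [88.082, 90.941]. RSS = √0.478657 = 0.692.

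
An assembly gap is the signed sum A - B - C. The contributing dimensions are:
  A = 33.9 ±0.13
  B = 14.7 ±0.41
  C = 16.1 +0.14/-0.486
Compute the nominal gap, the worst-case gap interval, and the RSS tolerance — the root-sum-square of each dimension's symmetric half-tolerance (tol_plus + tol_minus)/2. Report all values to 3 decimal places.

nominal=3.100 wc=[2.420,4.126] rss=0.532

Stack each dimension's contribution:
  +A: nom +33.900 → Σnom=33.900; wc +0.130/-0.130 → slack +0.130/-0.130; half-tol=0.130, Σhalf²=0.016900
  -B: nom -14.700 → Σnom=19.200; wc +0.410/-0.410 → slack +0.540/-0.540; half-tol=0.410, Σhalf²=0.185000
  -C: nom -16.100 → Σnom=3.100; wc +0.486/-0.140 → slack +1.026/-0.680; half-tol=0.313, Σhalf²=0.282969
Nominal = 3.100. Worst-case = [3.100 - 0.680, 3.100 + 1.026] = [2.420, 4.126]. RSS = √0.282969 = 0.532.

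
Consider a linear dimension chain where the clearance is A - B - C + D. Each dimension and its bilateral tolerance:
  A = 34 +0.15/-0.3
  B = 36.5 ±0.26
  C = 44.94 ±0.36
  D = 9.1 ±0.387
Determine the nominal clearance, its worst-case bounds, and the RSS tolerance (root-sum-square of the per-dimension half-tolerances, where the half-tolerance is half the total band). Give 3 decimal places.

Stack each dimension's contribution:
  +A: nom +34.000 → Σnom=34.000; wc +0.150/-0.300 → slack +0.150/-0.300; half-tol=0.225, Σhalf²=0.050625
  -B: nom -36.500 → Σnom=-2.500; wc +0.260/-0.260 → slack +0.410/-0.560; half-tol=0.260, Σhalf²=0.118225
  -C: nom -44.940 → Σnom=-47.440; wc +0.360/-0.360 → slack +0.770/-0.920; half-tol=0.360, Σhalf²=0.247825
  +D: nom +9.100 → Σnom=-38.340; wc +0.387/-0.387 → slack +1.157/-1.307; half-tol=0.387, Σhalf²=0.397594
Nominal = -38.340. Worst-case = [-38.340 - 1.307, -38.340 + 1.157] = [-39.647, -37.183]. RSS = √0.397594 = 0.631.

nominal=-38.340 wc=[-39.647,-37.183] rss=0.631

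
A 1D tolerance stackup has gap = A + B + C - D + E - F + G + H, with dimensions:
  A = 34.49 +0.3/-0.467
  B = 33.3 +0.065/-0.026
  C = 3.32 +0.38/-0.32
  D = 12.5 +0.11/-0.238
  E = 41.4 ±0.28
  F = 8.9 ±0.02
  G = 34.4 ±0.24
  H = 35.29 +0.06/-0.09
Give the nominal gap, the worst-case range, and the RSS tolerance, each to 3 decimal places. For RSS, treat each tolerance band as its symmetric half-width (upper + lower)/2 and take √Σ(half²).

Stack each dimension's contribution:
  +A: nom +34.490 → Σnom=34.490; wc +0.300/-0.467 → slack +0.300/-0.467; half-tol=0.384, Σhalf²=0.147072
  +B: nom +33.300 → Σnom=67.790; wc +0.065/-0.026 → slack +0.365/-0.493; half-tol=0.045, Σhalf²=0.149143
  +C: nom +3.320 → Σnom=71.110; wc +0.380/-0.320 → slack +0.745/-0.813; half-tol=0.350, Σhalf²=0.271643
  -D: nom -12.500 → Σnom=58.610; wc +0.238/-0.110 → slack +0.983/-0.923; half-tol=0.174, Σhalf²=0.301918
  +E: nom +41.400 → Σnom=100.010; wc +0.280/-0.280 → slack +1.263/-1.203; half-tol=0.280, Σhalf²=0.380319
  -F: nom -8.900 → Σnom=91.110; wc +0.020/-0.020 → slack +1.283/-1.223; half-tol=0.020, Σhalf²=0.380719
  +G: nom +34.400 → Σnom=125.510; wc +0.240/-0.240 → slack +1.523/-1.463; half-tol=0.240, Σhalf²=0.438318
  +H: nom +35.290 → Σnom=160.800; wc +0.060/-0.090 → slack +1.583/-1.553; half-tol=0.075, Σhalf²=0.443943
Nominal = 160.800. Worst-case = [160.800 - 1.553, 160.800 + 1.583] = [159.247, 162.383]. RSS = √0.443943 = 0.666.

nominal=160.800 wc=[159.247,162.383] rss=0.666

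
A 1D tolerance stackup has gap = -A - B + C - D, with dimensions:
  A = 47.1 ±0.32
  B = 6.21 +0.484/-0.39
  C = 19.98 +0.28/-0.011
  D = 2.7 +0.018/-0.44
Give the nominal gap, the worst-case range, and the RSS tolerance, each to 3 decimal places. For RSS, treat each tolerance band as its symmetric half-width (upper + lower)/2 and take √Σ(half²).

nominal=-36.030 wc=[-36.863,-34.600] rss=0.606

Stack each dimension's contribution:
  -A: nom -47.100 → Σnom=-47.100; wc +0.320/-0.320 → slack +0.320/-0.320; half-tol=0.320, Σhalf²=0.102400
  -B: nom -6.210 → Σnom=-53.310; wc +0.390/-0.484 → slack +0.710/-0.804; half-tol=0.437, Σhalf²=0.293369
  +C: nom +19.980 → Σnom=-33.330; wc +0.280/-0.011 → slack +0.990/-0.815; half-tol=0.146, Σhalf²=0.314539
  -D: nom -2.700 → Σnom=-36.030; wc +0.440/-0.018 → slack +1.430/-0.833; half-tol=0.229, Σhalf²=0.366980
Nominal = -36.030. Worst-case = [-36.030 - 0.833, -36.030 + 1.430] = [-36.863, -34.600]. RSS = √0.366980 = 0.606.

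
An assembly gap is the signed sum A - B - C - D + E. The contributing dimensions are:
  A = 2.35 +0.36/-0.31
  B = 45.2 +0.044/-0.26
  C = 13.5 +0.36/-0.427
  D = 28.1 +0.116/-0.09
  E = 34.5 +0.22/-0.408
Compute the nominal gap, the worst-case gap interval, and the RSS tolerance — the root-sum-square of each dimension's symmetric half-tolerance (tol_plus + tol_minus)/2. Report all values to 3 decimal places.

nominal=-49.950 wc=[-51.188,-48.593] rss=0.632

Stack each dimension's contribution:
  +A: nom +2.350 → Σnom=2.350; wc +0.360/-0.310 → slack +0.360/-0.310; half-tol=0.335, Σhalf²=0.112225
  -B: nom -45.200 → Σnom=-42.850; wc +0.260/-0.044 → slack +0.620/-0.354; half-tol=0.152, Σhalf²=0.135329
  -C: nom -13.500 → Σnom=-56.350; wc +0.427/-0.360 → slack +1.047/-0.714; half-tol=0.393, Σhalf²=0.290171
  -D: nom -28.100 → Σnom=-84.450; wc +0.090/-0.116 → slack +1.137/-0.830; half-tol=0.103, Σhalf²=0.300780
  +E: nom +34.500 → Σnom=-49.950; wc +0.220/-0.408 → slack +1.357/-1.238; half-tol=0.314, Σhalf²=0.399376
Nominal = -49.950. Worst-case = [-49.950 - 1.238, -49.950 + 1.357] = [-51.188, -48.593]. RSS = √0.399376 = 0.632.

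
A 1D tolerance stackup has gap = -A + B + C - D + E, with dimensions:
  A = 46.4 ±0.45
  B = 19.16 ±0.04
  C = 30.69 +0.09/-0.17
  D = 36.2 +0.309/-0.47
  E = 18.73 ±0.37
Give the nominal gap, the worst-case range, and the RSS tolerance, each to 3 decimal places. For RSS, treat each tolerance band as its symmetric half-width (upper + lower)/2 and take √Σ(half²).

nominal=-14.020 wc=[-15.359,-12.600] rss=0.714

Stack each dimension's contribution:
  -A: nom -46.400 → Σnom=-46.400; wc +0.450/-0.450 → slack +0.450/-0.450; half-tol=0.450, Σhalf²=0.202500
  +B: nom +19.160 → Σnom=-27.240; wc +0.040/-0.040 → slack +0.490/-0.490; half-tol=0.040, Σhalf²=0.204100
  +C: nom +30.690 → Σnom=3.450; wc +0.090/-0.170 → slack +0.580/-0.660; half-tol=0.130, Σhalf²=0.221000
  -D: nom -36.200 → Σnom=-32.750; wc +0.470/-0.309 → slack +1.050/-0.969; half-tol=0.389, Σhalf²=0.372710
  +E: nom +18.730 → Σnom=-14.020; wc +0.370/-0.370 → slack +1.420/-1.339; half-tol=0.370, Σhalf²=0.509610
Nominal = -14.020. Worst-case = [-14.020 - 1.339, -14.020 + 1.420] = [-15.359, -12.600]. RSS = √0.509610 = 0.714.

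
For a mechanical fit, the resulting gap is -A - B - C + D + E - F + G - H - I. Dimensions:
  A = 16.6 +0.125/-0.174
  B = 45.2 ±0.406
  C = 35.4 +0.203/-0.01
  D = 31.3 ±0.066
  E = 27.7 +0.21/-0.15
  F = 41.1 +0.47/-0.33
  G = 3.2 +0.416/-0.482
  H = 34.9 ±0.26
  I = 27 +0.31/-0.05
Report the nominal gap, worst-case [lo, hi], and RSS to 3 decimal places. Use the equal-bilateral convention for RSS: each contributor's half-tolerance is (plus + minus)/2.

nominal=-138.000 wc=[-140.472,-136.078] rss=0.835

Stack each dimension's contribution:
  -A: nom -16.600 → Σnom=-16.600; wc +0.174/-0.125 → slack +0.174/-0.125; half-tol=0.149, Σhalf²=0.022350
  -B: nom -45.200 → Σnom=-61.800; wc +0.406/-0.406 → slack +0.580/-0.531; half-tol=0.406, Σhalf²=0.187186
  -C: nom -35.400 → Σnom=-97.200; wc +0.010/-0.203 → slack +0.590/-0.734; half-tol=0.107, Σhalf²=0.198528
  +D: nom +31.300 → Σnom=-65.900; wc +0.066/-0.066 → slack +0.656/-0.800; half-tol=0.066, Σhalf²=0.202884
  +E: nom +27.700 → Σnom=-38.200; wc +0.210/-0.150 → slack +0.866/-0.950; half-tol=0.180, Σhalf²=0.235285
  -F: nom -41.100 → Σnom=-79.300; wc +0.330/-0.470 → slack +1.196/-1.420; half-tol=0.400, Σhalf²=0.395285
  +G: nom +3.200 → Σnom=-76.100; wc +0.416/-0.482 → slack +1.612/-1.902; half-tol=0.449, Σhalf²=0.596885
  -H: nom -34.900 → Σnom=-111.000; wc +0.260/-0.260 → slack +1.872/-2.162; half-tol=0.260, Σhalf²=0.664485
  -I: nom -27.000 → Σnom=-138.000; wc +0.050/-0.310 → slack +1.922/-2.472; half-tol=0.180, Σhalf²=0.696885
Nominal = -138.000. Worst-case = [-138.000 - 2.472, -138.000 + 1.922] = [-140.472, -136.078]. RSS = √0.696885 = 0.835.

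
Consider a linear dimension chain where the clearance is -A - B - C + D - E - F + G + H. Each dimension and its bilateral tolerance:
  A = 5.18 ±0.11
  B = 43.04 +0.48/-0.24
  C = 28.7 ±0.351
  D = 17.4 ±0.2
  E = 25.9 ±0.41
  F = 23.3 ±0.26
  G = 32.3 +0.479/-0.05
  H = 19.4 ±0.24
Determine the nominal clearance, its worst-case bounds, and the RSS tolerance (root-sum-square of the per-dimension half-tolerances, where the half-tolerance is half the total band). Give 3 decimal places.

Stack each dimension's contribution:
  -A: nom -5.180 → Σnom=-5.180; wc +0.110/-0.110 → slack +0.110/-0.110; half-tol=0.110, Σhalf²=0.012100
  -B: nom -43.040 → Σnom=-48.220; wc +0.240/-0.480 → slack +0.350/-0.590; half-tol=0.360, Σhalf²=0.141700
  -C: nom -28.700 → Σnom=-76.920; wc +0.351/-0.351 → slack +0.701/-0.941; half-tol=0.351, Σhalf²=0.264901
  +D: nom +17.400 → Σnom=-59.520; wc +0.200/-0.200 → slack +0.901/-1.141; half-tol=0.200, Σhalf²=0.304901
  -E: nom -25.900 → Σnom=-85.420; wc +0.410/-0.410 → slack +1.311/-1.551; half-tol=0.410, Σhalf²=0.473001
  -F: nom -23.300 → Σnom=-108.720; wc +0.260/-0.260 → slack +1.571/-1.811; half-tol=0.260, Σhalf²=0.540601
  +G: nom +32.300 → Σnom=-76.420; wc +0.479/-0.050 → slack +2.050/-1.861; half-tol=0.265, Σhalf²=0.610561
  +H: nom +19.400 → Σnom=-57.020; wc +0.240/-0.240 → slack +2.290/-2.101; half-tol=0.240, Σhalf²=0.668161
Nominal = -57.020. Worst-case = [-57.020 - 2.101, -57.020 + 2.290] = [-59.121, -54.730]. RSS = √0.668161 = 0.817.

nominal=-57.020 wc=[-59.121,-54.730] rss=0.817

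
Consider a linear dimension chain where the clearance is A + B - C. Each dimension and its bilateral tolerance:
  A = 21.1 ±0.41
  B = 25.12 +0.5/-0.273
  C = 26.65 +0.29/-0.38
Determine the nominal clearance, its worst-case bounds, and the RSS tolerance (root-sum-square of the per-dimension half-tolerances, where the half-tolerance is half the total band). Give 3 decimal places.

nominal=19.570 wc=[18.597,20.860] rss=0.656

Stack each dimension's contribution:
  +A: nom +21.100 → Σnom=21.100; wc +0.410/-0.410 → slack +0.410/-0.410; half-tol=0.410, Σhalf²=0.168100
  +B: nom +25.120 → Σnom=46.220; wc +0.500/-0.273 → slack +0.910/-0.683; half-tol=0.387, Σhalf²=0.317482
  -C: nom -26.650 → Σnom=19.570; wc +0.380/-0.290 → slack +1.290/-0.973; half-tol=0.335, Σhalf²=0.429707
Nominal = 19.570. Worst-case = [19.570 - 0.973, 19.570 + 1.290] = [18.597, 20.860]. RSS = √0.429707 = 0.656.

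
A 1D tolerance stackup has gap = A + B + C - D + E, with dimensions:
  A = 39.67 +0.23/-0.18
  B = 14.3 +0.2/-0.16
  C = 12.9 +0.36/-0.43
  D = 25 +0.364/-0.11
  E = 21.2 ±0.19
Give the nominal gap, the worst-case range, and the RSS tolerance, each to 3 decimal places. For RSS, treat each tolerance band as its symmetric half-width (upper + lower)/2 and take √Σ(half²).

Stack each dimension's contribution:
  +A: nom +39.670 → Σnom=39.670; wc +0.230/-0.180 → slack +0.230/-0.180; half-tol=0.205, Σhalf²=0.042025
  +B: nom +14.300 → Σnom=53.970; wc +0.200/-0.160 → slack +0.430/-0.340; half-tol=0.180, Σhalf²=0.074425
  +C: nom +12.900 → Σnom=66.870; wc +0.360/-0.430 → slack +0.790/-0.770; half-tol=0.395, Σhalf²=0.230450
  -D: nom -25.000 → Σnom=41.870; wc +0.110/-0.364 → slack +0.900/-1.134; half-tol=0.237, Σhalf²=0.286619
  +E: nom +21.200 → Σnom=63.070; wc +0.190/-0.190 → slack +1.090/-1.324; half-tol=0.190, Σhalf²=0.322719
Nominal = 63.070. Worst-case = [63.070 - 1.324, 63.070 + 1.090] = [61.746, 64.160]. RSS = √0.322719 = 0.568.

nominal=63.070 wc=[61.746,64.160] rss=0.568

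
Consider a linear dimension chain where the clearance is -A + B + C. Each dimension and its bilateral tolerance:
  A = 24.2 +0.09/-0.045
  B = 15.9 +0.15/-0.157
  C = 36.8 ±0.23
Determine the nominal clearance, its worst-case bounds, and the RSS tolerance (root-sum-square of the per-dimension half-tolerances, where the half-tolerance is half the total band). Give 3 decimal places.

nominal=28.500 wc=[28.023,28.925] rss=0.285

Stack each dimension's contribution:
  -A: nom -24.200 → Σnom=-24.200; wc +0.045/-0.090 → slack +0.045/-0.090; half-tol=0.068, Σhalf²=0.004556
  +B: nom +15.900 → Σnom=-8.300; wc +0.150/-0.157 → slack +0.195/-0.247; half-tol=0.153, Σhalf²=0.028119
  +C: nom +36.800 → Σnom=28.500; wc +0.230/-0.230 → slack +0.425/-0.477; half-tol=0.230, Σhalf²=0.081019
Nominal = 28.500. Worst-case = [28.500 - 0.477, 28.500 + 0.425] = [28.023, 28.925]. RSS = √0.081019 = 0.285.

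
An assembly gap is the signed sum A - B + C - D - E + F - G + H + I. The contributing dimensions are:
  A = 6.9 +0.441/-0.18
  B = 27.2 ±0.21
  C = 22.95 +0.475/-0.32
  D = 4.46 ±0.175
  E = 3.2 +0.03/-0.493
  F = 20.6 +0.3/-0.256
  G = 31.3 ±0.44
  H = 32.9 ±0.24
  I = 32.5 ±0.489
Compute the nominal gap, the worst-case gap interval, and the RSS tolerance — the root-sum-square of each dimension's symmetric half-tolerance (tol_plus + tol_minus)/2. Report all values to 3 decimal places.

Stack each dimension's contribution:
  +A: nom +6.900 → Σnom=6.900; wc +0.441/-0.180 → slack +0.441/-0.180; half-tol=0.310, Σhalf²=0.096410
  -B: nom -27.200 → Σnom=-20.300; wc +0.210/-0.210 → slack +0.651/-0.390; half-tol=0.210, Σhalf²=0.140510
  +C: nom +22.950 → Σnom=2.650; wc +0.475/-0.320 → slack +1.126/-0.710; half-tol=0.397, Σhalf²=0.298516
  -D: nom -4.460 → Σnom=-1.810; wc +0.175/-0.175 → slack +1.301/-0.885; half-tol=0.175, Σhalf²=0.329141
  -E: nom -3.200 → Σnom=-5.010; wc +0.493/-0.030 → slack +1.794/-0.915; half-tol=0.262, Σhalf²=0.397524
  +F: nom +20.600 → Σnom=15.590; wc +0.300/-0.256 → slack +2.094/-1.171; half-tol=0.278, Σhalf²=0.474808
  -G: nom -31.300 → Σnom=-15.710; wc +0.440/-0.440 → slack +2.534/-1.611; half-tol=0.440, Σhalf²=0.668408
  +H: nom +32.900 → Σnom=17.190; wc +0.240/-0.240 → slack +2.774/-1.851; half-tol=0.240, Σhalf²=0.726008
  +I: nom +32.500 → Σnom=49.690; wc +0.489/-0.489 → slack +3.263/-2.340; half-tol=0.489, Σhalf²=0.965129
Nominal = 49.690. Worst-case = [49.690 - 2.340, 49.690 + 3.263] = [47.350, 52.953]. RSS = √0.965129 = 0.982.

nominal=49.690 wc=[47.350,52.953] rss=0.982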